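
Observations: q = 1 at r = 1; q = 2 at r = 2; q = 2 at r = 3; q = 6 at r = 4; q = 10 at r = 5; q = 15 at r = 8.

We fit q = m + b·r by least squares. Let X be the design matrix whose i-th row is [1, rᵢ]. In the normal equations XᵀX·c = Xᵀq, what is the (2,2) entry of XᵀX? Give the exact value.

119

Row 2 ↔ basis r, column 2 ↔ basis r, so (XᵀX)_{2,2} = Σᵢ (r)·(r) = (1)·(1) + (2)·(2) + (3)·(3) + (4)·(4) + (5)·(5) + (8)·(8) = 119.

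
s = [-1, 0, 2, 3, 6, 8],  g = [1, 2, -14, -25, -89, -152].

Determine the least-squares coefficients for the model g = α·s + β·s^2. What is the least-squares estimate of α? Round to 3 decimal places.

Compute the Gram sums: Σs·s = 114, Σs·s^2 = 762, Σs^2·s^2 = 5490.
And Σs·g = -1854, Σs^2·g = -13212.
Eliminating β: 5490·(row 1) − 762·(row 2) gives 45216·α = 5490·(-1854) − 762·(-13212) = -110916, so α = -3081/1256.
Then β = ((-13212) − 762·(-3081/1256))/5490 = -2595/1256.

α = -2.453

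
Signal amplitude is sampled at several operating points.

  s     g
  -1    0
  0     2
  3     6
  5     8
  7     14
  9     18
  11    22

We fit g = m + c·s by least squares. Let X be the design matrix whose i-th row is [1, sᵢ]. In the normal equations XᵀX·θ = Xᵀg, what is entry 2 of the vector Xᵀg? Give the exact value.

560

Entry 2 ↔ basis s, so (Xᵀg)_{2} = Σᵢ (s)·gᵢ = (-1)·(0) + (0)·(2) + (3)·(6) + (5)·(8) + (7)·(14) + (9)·(18) + (11)·(22) = 560.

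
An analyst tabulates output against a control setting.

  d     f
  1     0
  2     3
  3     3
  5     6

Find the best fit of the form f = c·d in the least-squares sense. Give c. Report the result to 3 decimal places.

Forming XᵀX = [[39]] and Xᵀf = [45]ᵀ gives XᵀX·[c]ᵀ = Xᵀf.
c = 45/39 = 1.15385.

c = 1.154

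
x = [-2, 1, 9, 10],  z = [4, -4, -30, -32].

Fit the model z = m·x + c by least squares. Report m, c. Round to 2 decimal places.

Compute the Gram sums: Σx·x = 186, Σx = 18, Σ1 = 4.
Right-hand side: Σx·z = -602, Σz = -62.
Determinant 186·4 − 18² = 420.
m = ((-602)·4 − 18·(-62))/420 = -323/105; c = (186·(-62) − 18·(-602))/420 = -58/35.

m = -3.08, c = -1.66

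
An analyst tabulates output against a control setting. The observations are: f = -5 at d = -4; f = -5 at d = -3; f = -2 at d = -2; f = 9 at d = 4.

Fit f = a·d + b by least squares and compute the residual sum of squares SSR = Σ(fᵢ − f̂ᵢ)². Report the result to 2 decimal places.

Normal-equation sums: Σd·d = 45, Σd = -5, Σ1 = 4.
Moment sums: Σd·f = 75, Σf = -3.
So AᵀA·[a, b]ᵀ = Aᵀf: [[45, -5]; [-5, 4]]·[a, b]ᵀ = [75, -3]ᵀ.
det = 45·4 − (-5)² = 155.
a = (75·4 − (-5)·(-3))/155 = 57/31; b = (45·(-3) − (-5)·75)/155 = 48/31.
Residuals: 25/31, -32/31, 4/31, 3/31; SSR = 54/31.

SSR = 1.74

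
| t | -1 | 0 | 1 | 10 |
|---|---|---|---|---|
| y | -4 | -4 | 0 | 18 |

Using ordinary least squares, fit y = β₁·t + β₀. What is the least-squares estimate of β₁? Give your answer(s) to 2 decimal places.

β₁ = 2.06

Compute the Gram sums: Σt·t = 102, Σt = 10, Σ1 = 4.
Moment sums: Σt·y = 184, Σy = 10.
So XᵀX·[β₁, β₀]ᵀ = Xᵀy: [[102, 10]; [10, 4]]·[β₁, β₀]ᵀ = [184, 10]ᵀ.
det = 102·4 − 10² = 308.
β₁ = (184·4 − 10·10)/308 = 159/77; β₀ = (102·10 − 10·184)/308 = -205/77.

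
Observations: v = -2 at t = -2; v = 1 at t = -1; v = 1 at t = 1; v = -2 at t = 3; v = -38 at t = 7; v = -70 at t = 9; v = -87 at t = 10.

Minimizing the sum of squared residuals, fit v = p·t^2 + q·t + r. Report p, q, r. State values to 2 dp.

p = -1.00, q = 0.95, r = 3.07

Sums needed: Σt^2·t^2 = 19061, Σt^2·t = 2091, Σt^2 = 245, Σt·t = 245, Σt = 27, Σ1 = 7.
And Σt^2·v = -16256, Σt·v = -1768, Σv = -197.
So AᵀA·[p, q, r]ᵀ = Aᵀv: [[19061, 2091, 245]; [2091, 245, 27]; [245, 27, 7]]·[p, q, r]ᵀ = [-16256, -1768, -197]ᵀ.
Solving the 3×3 system (Gaussian elimination) gives p = -5101/5116, q = 4885/5116, r = 7857/2558.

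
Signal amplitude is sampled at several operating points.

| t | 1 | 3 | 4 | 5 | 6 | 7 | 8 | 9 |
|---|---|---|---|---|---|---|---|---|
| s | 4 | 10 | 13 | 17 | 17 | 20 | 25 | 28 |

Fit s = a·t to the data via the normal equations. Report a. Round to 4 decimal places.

With design matrix M, MᵀM = [[281]] and Mᵀs = [865]ᵀ.
Hence a = 865 / 281 ≈ 3.07829.

a = 3.0783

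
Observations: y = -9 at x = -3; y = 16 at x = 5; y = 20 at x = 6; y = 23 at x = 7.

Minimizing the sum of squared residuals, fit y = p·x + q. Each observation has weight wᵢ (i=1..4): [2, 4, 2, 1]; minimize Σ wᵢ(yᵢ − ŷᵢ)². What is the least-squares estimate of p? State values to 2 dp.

Normal-equation sums: Σwᵢ·x·x = 239, Σwᵢ·x = 33, Σwᵢ·1 = 9.
Right-hand side: Σwᵢ·x·y = 775, Σwᵢ·y = 109.
Normal equations: [[239, 33]; [33, 9]]·[p, q]ᵀ = [775, 109]ᵀ.
Determinant 239·9 − 33² = 1062.
p = (775·9 − 33·109)/1062 = 563/177; q = (239·109 − 33·775)/1062 = 238/531.

p = 3.18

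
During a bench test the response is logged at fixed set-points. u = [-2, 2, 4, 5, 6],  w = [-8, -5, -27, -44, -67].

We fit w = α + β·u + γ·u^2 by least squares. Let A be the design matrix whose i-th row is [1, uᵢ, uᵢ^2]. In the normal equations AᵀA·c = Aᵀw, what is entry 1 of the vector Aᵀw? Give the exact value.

Entry 1 ↔ basis 1, so (Aᵀw)_{1} = Σᵢ wᵢ = (1)·(-8) + (1)·(-5) + (1)·(-27) + (1)·(-44) + (1)·(-67) = -151.

-151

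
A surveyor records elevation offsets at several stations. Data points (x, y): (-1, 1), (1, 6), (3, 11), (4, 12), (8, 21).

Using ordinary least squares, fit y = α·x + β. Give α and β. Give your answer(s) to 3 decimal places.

With design matrix M, MᵀM = [[91, 15]; [15, 5]] and Mᵀy = [254, 51]ᵀ.
det = 91·5 − 15² = 230.
α = (254·5 − 15·51)/230 = 101/46; β = (91·51 − 15·254)/230 = 831/230.

α = 2.196, β = 3.613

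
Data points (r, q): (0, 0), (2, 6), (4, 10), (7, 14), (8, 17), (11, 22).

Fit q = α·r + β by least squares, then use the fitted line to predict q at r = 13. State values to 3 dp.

Setting ∂/∂α … = 0 gives: 254·α + 32·β = 528;  32·α + 6·β = 69.
(Σr·r = 254, Σr = 32, Σ1 = 6, Σr·q = 528, Σq = 69.)
Determinant 254·6 − 32² = 500.
α = (528·6 − 32·69)/500 = 48/25; β = (254·69 − 32·528)/500 = 63/50.
At r = 13: q̂ = (48/25)·(13) + (63/50)·(1) = 1311/50.

q̂ = 26.220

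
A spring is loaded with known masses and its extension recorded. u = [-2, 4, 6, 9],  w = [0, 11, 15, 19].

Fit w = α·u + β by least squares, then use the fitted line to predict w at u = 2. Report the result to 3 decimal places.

ŵ = 7.297

Compute the Gram sums: Σu·u = 137, Σu = 17, Σ1 = 4.
For Xᵀw: Σu·w = 305, Σw = 45.
Δ = 137·4 − 17² = 259.
α = (305·4 − 17·45)/259 = 65/37; β = (137·45 − 17·305)/259 = 140/37.
At u = 2: ŵ = (65/37)·(2) + (140/37)·(1) = 270/37.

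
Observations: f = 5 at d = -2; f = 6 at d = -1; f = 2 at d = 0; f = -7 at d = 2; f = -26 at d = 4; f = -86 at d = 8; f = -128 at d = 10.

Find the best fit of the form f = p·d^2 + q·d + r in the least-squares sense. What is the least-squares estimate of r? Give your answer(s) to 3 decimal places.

r = 2.870

XᵀX·[p, q, r]ᵀ = Xᵀf reads: 14385·p + 1575·q + 189·r = -18722;  1575·p + 189·q + 21·r = -2102;  189·p + 21·q + 7·r = -234.
(Σd^2·d^2 = 14385, Σd^2·d = 1575, Σd^2 = 189, Σd·d = 189, Σd = 21, Σ1 = 7, Σd^2·f = -18722, Σd·f = -2102, Σf = -234.)
Inverting the 3×3 Gram matrix, [p, q, r]ᵀ = [-86/87, -836/261, 1748/609]ᵀ.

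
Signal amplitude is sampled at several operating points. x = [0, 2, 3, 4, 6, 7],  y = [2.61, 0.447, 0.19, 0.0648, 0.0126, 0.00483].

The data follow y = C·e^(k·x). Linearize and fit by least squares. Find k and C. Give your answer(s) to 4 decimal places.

Linearized form: ln y = k·x + ln C. From the 6 transformed points,
AᵀA = [[114.0000, 22.0000]; [22.0000, 6]], rhs = [-81.1131, -13.9500]ᵀ  (here Σx = 22.0000, Σ(x)² = 114.0000, Σln y = -13.9500, Σx·ln y = -81.1131).
Slope k = (n·Σx·ln y − Σx·Σln y)/(n·Σ(x)² − (Σx)²) = (6·-81.1131 − 22.0000·-13.9500)/200.0000 = -0.89889; ln C = (Σln y − k·Σx)/n = 0.97094, so C = exp(0.97094) = 2.64044.

k = -0.8989, C = 2.6404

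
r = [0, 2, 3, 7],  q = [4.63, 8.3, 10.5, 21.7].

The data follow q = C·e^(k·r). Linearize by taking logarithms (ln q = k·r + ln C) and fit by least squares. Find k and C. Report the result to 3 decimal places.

Linearized form: ln q = k·r + ln C. From the 4 transformed points,
Σr = 12.0000, Σ(r)² = 62.0000, Σln q = 9.0775, Σr·ln q = 32.8278.
Equations: 62.0000·k + 12.0000·ln C = 32.8278;  12.0000·k + 4·ln C = 9.0775.
Solving (det = 104.0000): k = 0.21520, ln C = 1.62376, so C = exp(1.62376) = 5.07213.

k = 0.215, C = 5.072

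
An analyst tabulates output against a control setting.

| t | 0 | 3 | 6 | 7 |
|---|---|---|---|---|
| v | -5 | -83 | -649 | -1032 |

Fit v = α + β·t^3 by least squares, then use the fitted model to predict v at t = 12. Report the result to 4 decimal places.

Normal-equation sums: Σ1 = 4, Σt^3 = 586, Σt^3·t^3 = 165034.
For Aᵀv: Σv = -1769, Σt^3·v = -496401.
det = 4·165034 − 586² = 316740.
α = ((-1769)·165034 − 586·(-496401))/316740 = -52708/15837; β = (4·(-496401) − 586·(-1769))/316740 = -94897/31674.
At t = 12: v̂ = (-52708/15837)·(1) + (-94897/31674)·(1728) = -82043716/15837.

v̂ = -5180.5087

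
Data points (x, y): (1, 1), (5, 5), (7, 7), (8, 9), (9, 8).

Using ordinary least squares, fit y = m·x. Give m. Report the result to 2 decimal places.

The normal system MᵀM·[m]ᵀ = Mᵀy is [[220]]·[m]ᵀ = [219]ᵀ.
m = 219/220 = 0.995455.

m = 1.00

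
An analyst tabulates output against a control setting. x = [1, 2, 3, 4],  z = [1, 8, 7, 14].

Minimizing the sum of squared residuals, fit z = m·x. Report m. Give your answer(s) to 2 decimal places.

From the data, Σx·x = 30.
Right-hand side: Σx·z = 94.
AᵀA·[m]ᵀ = Aᵀz becomes [[30]]·[m]ᵀ = [94]ᵀ.
m = 94/30 = 3.13333.

m = 3.13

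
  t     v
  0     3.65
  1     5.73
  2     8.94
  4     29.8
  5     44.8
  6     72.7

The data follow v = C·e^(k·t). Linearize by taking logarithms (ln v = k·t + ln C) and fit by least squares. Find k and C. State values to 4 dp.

Let Y = ln v. Fitting Y = k·t + ln C by least squares:
Sums: Σt = 18.0000, Σ(t)² = 82.0000, Σln v = 16.7140, Σt·ln v = 64.4339.
Normal system: [[82.0000, 18.0000]; [18.0000, 6]]·[k, ln C]ᵀ = [64.4339, 16.7140]ᵀ.
Solving (det = 168.0000): k = 0.51042, ln C = 1.25441, so C = exp(1.25441) = 3.50576.

k = 0.5104, C = 3.5058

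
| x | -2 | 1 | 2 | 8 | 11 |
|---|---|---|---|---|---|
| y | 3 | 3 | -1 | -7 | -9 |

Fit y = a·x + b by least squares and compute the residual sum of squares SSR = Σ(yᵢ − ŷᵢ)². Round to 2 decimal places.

SSR = 6.76

Compute the Gram sums: Σx·x = 194, Σx = 20, Σ1 = 5.
For Aᵀy: Σx·y = -160, Σy = -11.
det = 194·5 − 20² = 570.
a = ((-160)·5 − 20·(-11))/570 = -58/57; b = (194·(-11) − 20·(-160))/570 = 533/285.
Residuals: -86/95, 204/95, -238/285, -208/285, 92/285; SSR = 1928/285.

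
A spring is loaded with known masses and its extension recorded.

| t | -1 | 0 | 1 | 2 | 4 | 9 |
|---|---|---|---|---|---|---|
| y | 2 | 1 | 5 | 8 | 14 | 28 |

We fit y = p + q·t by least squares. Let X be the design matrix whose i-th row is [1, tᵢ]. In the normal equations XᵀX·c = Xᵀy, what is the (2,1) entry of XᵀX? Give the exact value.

Row 2 ↔ basis t, column 1 ↔ basis 1, so (XᵀX)_{2,1} = Σᵢ t = (-1)·(1) + (0)·(1) + (1)·(1) + (2)·(1) + (4)·(1) + (9)·(1) = 15.

15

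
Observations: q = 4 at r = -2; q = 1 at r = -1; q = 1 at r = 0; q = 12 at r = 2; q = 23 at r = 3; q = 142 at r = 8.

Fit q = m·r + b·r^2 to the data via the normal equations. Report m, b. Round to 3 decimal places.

Entries of XᵀX: Σr·r = 82, Σr·r^2 = 538, Σr^2·r^2 = 4210.
For Xᵀq: Σr·q = 1220, Σr^2·q = 9360.
XᵀX·[m, b]ᵀ = Xᵀq becomes [[82, 538]; [538, 4210]]·[m, b]ᵀ = [1220, 9360]ᵀ.
Eliminating b: 4210·(row 1) − 538·(row 2) gives 55776·m = 4210·1220 − 538·9360 = 100520, so m = 1795/996.
Then b = (9360 − 538·(1795/996))/4210 = 1985/996.

m = 1.802, b = 1.993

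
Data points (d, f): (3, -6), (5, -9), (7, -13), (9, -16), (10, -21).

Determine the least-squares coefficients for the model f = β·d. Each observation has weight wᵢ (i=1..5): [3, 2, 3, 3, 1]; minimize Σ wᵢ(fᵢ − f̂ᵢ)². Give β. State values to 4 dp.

β = -1.8677

The normal system MᵀWM·[β]ᵀ = MᵀWf is [[567]]·[β]ᵀ = [-1059]ᵀ.
β = (-1059)/567 = -1.86772.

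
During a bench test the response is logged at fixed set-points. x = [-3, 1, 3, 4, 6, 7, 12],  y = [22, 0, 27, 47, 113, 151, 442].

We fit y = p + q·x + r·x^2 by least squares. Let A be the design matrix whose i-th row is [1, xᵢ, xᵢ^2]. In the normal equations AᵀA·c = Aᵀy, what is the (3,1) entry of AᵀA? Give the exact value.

Row 3 ↔ basis x^2, column 1 ↔ basis 1, so (AᵀA)_{3,1} = Σᵢ x^2 = (9)·(1) + (1)·(1) + (9)·(1) + (16)·(1) + (36)·(1) + (49)·(1) + (144)·(1) = 264.

264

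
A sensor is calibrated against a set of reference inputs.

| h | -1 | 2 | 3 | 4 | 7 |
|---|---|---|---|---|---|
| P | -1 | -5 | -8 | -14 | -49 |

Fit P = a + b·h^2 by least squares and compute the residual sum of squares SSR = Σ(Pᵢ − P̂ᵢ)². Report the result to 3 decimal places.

SSR = 5.181

AᵀA·[a, b]ᵀ = AᵀP reads: 5·a + 79·b = -77;  79·a + 2755·b = -2718.
(Σ1 = 5, Σh^2 = 79, Σh^2·h^2 = 2755, ΣP = -77, Σh^2·P = -2718.)
det = 5·2755 − 79² = 7534.
a = ((-77)·2755 − 79·(-2718))/7534 = 2587/7534; b = (5·(-2718) − 79·(-77))/7534 = -7507/7534.
Residuals: -1307/3767, -10229/7534, 2352/3767, 12049/7534, -1955/3767; SSR = 39031/7534.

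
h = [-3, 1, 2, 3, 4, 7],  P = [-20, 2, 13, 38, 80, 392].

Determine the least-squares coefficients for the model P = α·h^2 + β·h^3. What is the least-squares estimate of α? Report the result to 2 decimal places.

α = 0.95

The normal equations are: 2836·α + 17864·β = 20704;  17864·α + 123268·β = 141248.
(Σh^2·h^2 = 2836, Σh^2·h^3 = 17864, Σh^3·h^3 = 123268, Σh^2·P = 20704, Σh^3·P = 141248.)
Determinant 2836·123268 − 17864² = 30465552.
α = (20704·123268 − 17864·141248)/30465552 = 601800/634699; β = (2836·141248 − 17864·20704)/30465552 = 640064/634699.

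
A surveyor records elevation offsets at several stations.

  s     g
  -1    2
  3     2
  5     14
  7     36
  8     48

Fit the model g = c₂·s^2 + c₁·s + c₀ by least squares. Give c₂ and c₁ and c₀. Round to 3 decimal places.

With design matrix X, XᵀX = [[7204, 1006, 148]; [1006, 148, 22]; [148, 22, 5]] and Xᵀg = [5206, 710, 102]ᵀ.
Solving the 3×3 system (Gaussian elimination) gives c₂ = 24113/23331, c₁ = -48071/23331, c₀ = -8760/7777.

c₂ = 1.034, c₁ = -2.060, c₀ = -1.126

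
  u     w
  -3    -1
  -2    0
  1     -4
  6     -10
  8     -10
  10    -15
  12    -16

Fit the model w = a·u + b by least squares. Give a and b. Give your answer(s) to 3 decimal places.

Setting ∂/∂a … = 0 gives: 358·a + 32·b = -483;  32·a + 7·b = -56.
Eliminating b: 7·(row 1) − 32·(row 2) gives 1482·a = 7·(-483) − 32·(-56) = -1589, so a = -1589/1482.
Then b = ((-56) − 32·(-1589/1482))/7 = -2296/741.

a = -1.072, b = -3.099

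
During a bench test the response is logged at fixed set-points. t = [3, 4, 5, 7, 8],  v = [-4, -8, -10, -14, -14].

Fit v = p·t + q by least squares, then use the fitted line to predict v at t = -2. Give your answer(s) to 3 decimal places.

v̂ = 4.628

Setting ∂/∂p … = 0 gives: 163·p + 27·q = -304;  27·p + 5·q = -50.
Δ = 163·5 − 27² = 86.
p = ((-304)·5 − 27·(-50))/86 = -85/43; q = (163·(-50) − 27·(-304))/86 = 29/43.
At t = -2: v̂ = (-85/43)·(-2) + (29/43)·(1) = 199/43.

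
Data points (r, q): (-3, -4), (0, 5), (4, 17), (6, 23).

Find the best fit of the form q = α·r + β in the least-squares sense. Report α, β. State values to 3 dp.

Entries of MᵀM: Σr·r = 61, Σr = 7, Σ1 = 4.
Moment sums: Σr·q = 218, Σq = 41.
MᵀM·[α, β]ᵀ = Mᵀq becomes [[61, 7]; [7, 4]]·[α, β]ᵀ = [218, 41]ᵀ.
Eliminating β: 4·(row 1) − 7·(row 2) gives 195·α = 4·218 − 7·41 = 585, so α = 3.
Then β = (41 − 7·3)/4 = 5.

α = 3.000, β = 5.000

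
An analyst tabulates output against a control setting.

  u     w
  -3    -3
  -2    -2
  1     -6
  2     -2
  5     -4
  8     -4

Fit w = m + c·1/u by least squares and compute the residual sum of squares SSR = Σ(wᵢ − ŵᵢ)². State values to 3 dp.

Sums needed: Σ1 = 6, Σ1/u = 119/120, Σ1/u·1/u = 24001/14400.
Right-hand side: Σw = -21, Σ1/u·w = -63/10.
Normal equations: [[6, 119/120]; [119/120, 24001/14400]]·[m, c]ᵀ = [-21, -63/10]ᵀ.
det = 6·(24001/14400) − (119/120)² = 25969/2880.
m = ((-21)·(24001/14400) − (119/120)·(-63/10))/(25969/2880) = -414057/129845; c = (6·(-63/10) − (119/120)·(-21))/(25969/2880) = -48888/25969.
Residuals: -56958/129845, 32147/129845, -120573/129845, 276587/129845, -11287/25969, -74768/129845; SSR = 801656/129845.

SSR = 6.174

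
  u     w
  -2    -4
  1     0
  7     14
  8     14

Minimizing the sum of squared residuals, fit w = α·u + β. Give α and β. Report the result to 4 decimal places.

The normal equations are: 118·α + 14·β = 218;  14·α + 4·β = 24.
Δ = 118·4 − 14² = 276.
α = (218·4 − 14·24)/276 = 134/69; β = (118·24 − 14·218)/276 = -55/69.

α = 1.9420, β = -0.7971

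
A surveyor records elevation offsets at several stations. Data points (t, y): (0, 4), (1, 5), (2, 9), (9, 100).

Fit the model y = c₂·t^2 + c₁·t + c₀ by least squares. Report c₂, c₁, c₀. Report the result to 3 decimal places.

XᵀX·[c₂, c₁, c₀]ᵀ = Xᵀy reads: 6578·c₂ + 738·c₁ + 86·c₀ = 8141;  738·c₂ + 86·c₁ + 12·c₀ = 923;  86·c₂ + 12·c₁ + 4·c₀ = 118.
Inverting the 3×3 Gram matrix, [c₂, c₁, c₀]ᵀ = [708/605, 881/6050, 11806/3025]ᵀ.

c₂ = 1.170, c₁ = 0.146, c₀ = 3.903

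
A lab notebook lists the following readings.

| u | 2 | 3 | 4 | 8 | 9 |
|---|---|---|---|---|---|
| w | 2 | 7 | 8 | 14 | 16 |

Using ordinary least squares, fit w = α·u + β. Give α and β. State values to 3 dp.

α = 1.768, β = 0.206

Setting ∂/∂α … = 0 gives: 174·α + 26·β = 313;  26·α + 5·β = 47.
(Σu·u = 174, Σu = 26, Σ1 = 5, Σu·w = 313, Σw = 47.)
Determinant 174·5 − 26² = 194.
α = (313·5 − 26·47)/194 = 343/194; β = (174·47 − 26·313)/194 = 20/97.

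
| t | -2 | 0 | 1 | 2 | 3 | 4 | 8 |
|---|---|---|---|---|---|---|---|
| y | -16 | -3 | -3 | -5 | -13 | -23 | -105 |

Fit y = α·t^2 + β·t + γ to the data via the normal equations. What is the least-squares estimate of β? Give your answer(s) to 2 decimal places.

β = 2.62

AᵀA·[α, β, γ]ᵀ = Aᵀy reads: 4466·α + 604·β + 98·γ = -7292;  604·α + 98·β + 16·γ = -952;  98·α + 16·β + 7·γ = -168.
(Σt^2·t^2 = 4466, Σt^2·t = 604, Σt^2 = 98, Σt·t = 98, Σt = 16, Σ1 = 7, Σt^2·y = -7292, Σt·y = -952, Σy = -168.)
Solving the 3×3 system (Gaussian elimination) gives α = -10222/5327, β = 9984/3805, γ = -83444/26635.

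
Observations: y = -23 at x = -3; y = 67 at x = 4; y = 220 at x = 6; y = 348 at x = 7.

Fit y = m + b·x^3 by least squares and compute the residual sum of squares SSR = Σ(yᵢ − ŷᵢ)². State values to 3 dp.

MᵀM·[m, b]ᵀ = Mᵀy reads: 4·m + 596·b = 612;  596·m + 169130·b = 171793.
(Σ1 = 4, Σx^3 = 596, Σx^3·x^3 = 169130, Σy = 612, Σx^3·y = 171793.)
Eliminating b: 169130·(row 1) − 596·(row 2) gives 321304·m = 169130·612 − 596·171793 = 1118932, so m = 279733/80326.
Then b = (171793 − 596·(279733/80326))/169130 = 80605/80326.
Residuals: 24552/40163, -56611/80326, -18693/80326, 13100/40163; SSR = 82811/80326.

SSR = 1.031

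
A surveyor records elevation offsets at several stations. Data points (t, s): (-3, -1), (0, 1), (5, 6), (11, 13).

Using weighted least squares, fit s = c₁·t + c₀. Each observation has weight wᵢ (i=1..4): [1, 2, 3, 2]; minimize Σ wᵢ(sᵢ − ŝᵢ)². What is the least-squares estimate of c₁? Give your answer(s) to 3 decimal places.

Sums needed: Σwᵢ·t·t = 326, Σwᵢ·t = 34, Σwᵢ·1 = 8.
For XᵀWs: Σwᵢ·t·s = 379, Σwᵢ·s = 45.
Δ = 326·8 − 34² = 1452.
c₁ = (379·8 − 34·45)/1452 = 751/726; c₀ = (326·45 − 34·379)/1452 = 446/363.

c₁ = 1.034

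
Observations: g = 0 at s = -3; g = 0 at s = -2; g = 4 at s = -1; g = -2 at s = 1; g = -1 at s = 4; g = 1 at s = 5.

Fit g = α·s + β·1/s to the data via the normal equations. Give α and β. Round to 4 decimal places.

α = 0.2352, β = -3.0286

With design matrix A, AᵀA = [[56, 6]; [6, 8869/3600]] and Aᵀg = [-5, -121/20]ᵀ.
Determinant 56·(8869/3600) − 6² = 45883/450.
α = ((-5)·(8869/3600) − 6·(-121/20))/(45883/450) = 86335/367064; β = (56·(-121/20) − 6·(-5))/(45883/450) = -138960/45883.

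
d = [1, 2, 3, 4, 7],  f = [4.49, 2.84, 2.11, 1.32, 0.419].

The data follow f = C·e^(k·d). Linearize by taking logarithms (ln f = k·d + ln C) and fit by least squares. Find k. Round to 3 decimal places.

k = -0.393

Linearized form: ln f = k·d + ln C. From the 5 transformed points,
Sums: Σd = 17.0000, Σ(d)² = 79.0000, Σln f = 2.7001, Σd·ln f = 0.8509.
Normal system: [[79.0000, 17.0000]; [17.0000, 5]]·[k, ln C]ᵀ = [0.8509, 2.7001]ᵀ.
Solving (det = 106.0000): k = -0.39290, ln C = 1.87587.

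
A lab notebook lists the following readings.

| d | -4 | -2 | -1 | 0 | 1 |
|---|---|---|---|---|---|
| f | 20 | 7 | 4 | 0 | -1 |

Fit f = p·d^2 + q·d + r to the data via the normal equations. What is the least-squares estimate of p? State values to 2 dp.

p = 0.68

XᵀX·[p, q, r]ᵀ = Xᵀf reads: 274·p + (-72)·q + 22·r = 351;  (-72)·p + 22·q + (-6)·r = -99;  22·p + (-6)·q + 5·r = 30.
Row-reducing yields p = 921/1358, q = -2943/1358, r = 282/679.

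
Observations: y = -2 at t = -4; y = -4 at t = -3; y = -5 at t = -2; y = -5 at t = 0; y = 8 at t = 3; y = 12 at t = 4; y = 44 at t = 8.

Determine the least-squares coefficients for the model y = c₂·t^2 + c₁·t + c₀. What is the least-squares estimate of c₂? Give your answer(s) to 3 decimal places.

With design matrix A, AᵀA = [[4786, 504, 118]; [504, 118, 6]; [118, 6, 7]] and Aᵀy = [2992, 454, 48]ᵀ.
Inverting the 3×3 Gram matrix, [c₂, c₁, c₀]ᵀ = [28010/53673, 32121/17891, -186722/53673]ᵀ.

c₂ = 0.522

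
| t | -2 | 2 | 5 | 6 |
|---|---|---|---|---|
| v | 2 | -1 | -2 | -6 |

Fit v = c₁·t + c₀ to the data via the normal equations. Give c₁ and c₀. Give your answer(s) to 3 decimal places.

c₁ = -0.845, c₀ = 0.574

From the data, Σt·t = 69, Σt = 11, Σ1 = 4.
Right-hand side: Σt·v = -52, Σv = -7.
Determinant 69·4 − 11² = 155.
c₁ = ((-52)·4 − 11·(-7))/155 = -131/155; c₀ = (69·(-7) − 11·(-52))/155 = 89/155.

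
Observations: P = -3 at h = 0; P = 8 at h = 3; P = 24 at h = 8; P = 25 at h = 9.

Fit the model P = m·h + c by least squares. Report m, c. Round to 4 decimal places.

m = 3.1667, c = -2.3333

The normal equations are: 154·m + 20·c = 441;  20·m + 4·c = 54.
(Σh·h = 154, Σh = 20, Σ1 = 4, Σh·P = 441, ΣP = 54.)
det = 154·4 − 20² = 216.
m = (441·4 − 20·54)/216 = 19/6; c = (154·54 − 20·441)/216 = -7/3.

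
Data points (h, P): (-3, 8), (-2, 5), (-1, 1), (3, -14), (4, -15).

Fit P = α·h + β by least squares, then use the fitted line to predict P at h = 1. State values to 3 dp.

Normal-equation sums: Σh·h = 39, Σh = 1, Σ1 = 5.
And Σh·P = -137, ΣP = -15.
So XᵀX·[α, β]ᵀ = XᵀP: [[39, 1]; [1, 5]]·[α, β]ᵀ = [-137, -15]ᵀ.
det = 39·5 − 1² = 194.
α = ((-137)·5 − 1·(-15))/194 = -335/97; β = (39·(-15) − 1·(-137))/194 = -224/97.
At h = 1: P̂ = (-335/97)·(1) + (-224/97)·(1) = -559/97.

P̂ = -5.763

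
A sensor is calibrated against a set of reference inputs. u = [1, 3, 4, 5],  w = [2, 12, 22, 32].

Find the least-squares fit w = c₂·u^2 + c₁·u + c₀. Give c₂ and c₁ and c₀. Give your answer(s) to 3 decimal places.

c₂ = 1.136, c₁ = 0.773, c₀ = 0.000

AᵀA·[c₂, c₁, c₀]ᵀ = Aᵀw reads: 963·c₂ + 217·c₁ + 51·c₀ = 1262;  217·c₂ + 51·c₁ + 13·c₀ = 286;  51·c₂ + 13·c₁ + 4·c₀ = 68.
Row-reducing yields c₂ = 25/22, c₁ = 17/22, c₀ = 0.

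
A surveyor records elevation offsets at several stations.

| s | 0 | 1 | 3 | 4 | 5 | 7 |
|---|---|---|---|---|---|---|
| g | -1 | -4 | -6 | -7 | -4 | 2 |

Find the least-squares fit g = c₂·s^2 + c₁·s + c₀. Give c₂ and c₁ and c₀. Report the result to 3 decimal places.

c₂ = 0.569, c₁ = -3.551, c₀ = -0.985

Entries of XᵀX: Σs^2·s^2 = 3364, Σs^2·s = 560, Σs^2 = 100, Σs·s = 100, Σs = 20, Σ1 = 6.
And Σs^2·g = -172, Σs·g = -56, Σg = -20.
Inverting the 3×3 Gram matrix, [c₂, c₁, c₀]ᵀ = [37/65, -1154/325, -64/65]ᵀ.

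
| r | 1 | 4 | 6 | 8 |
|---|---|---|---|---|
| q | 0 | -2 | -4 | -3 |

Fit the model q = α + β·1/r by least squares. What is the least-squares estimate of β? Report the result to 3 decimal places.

β = 3.766

The normal system AᵀA·[α, β]ᵀ = Aᵀq is [[4, 37/24]; [37/24, 637/576]]·[α, β]ᵀ = [-9, -37/24]ᵀ.
det = 4·(637/576) − (37/24)² = 131/64.
α = ((-9)·(637/576) − (37/24)·(-37/24))/(131/64) = -4364/1179; β = (4·(-37/24) − (37/24)·(-9))/(131/64) = 1480/393.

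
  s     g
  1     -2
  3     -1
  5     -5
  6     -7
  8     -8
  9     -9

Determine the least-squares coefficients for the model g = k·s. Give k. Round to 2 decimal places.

Forming AᵀA = [[216]] and Aᵀg = [-217]ᵀ gives AᵀA·[k]ᵀ = Aᵀg.
k = (-217)/216 = -1.00463.

k = -1.00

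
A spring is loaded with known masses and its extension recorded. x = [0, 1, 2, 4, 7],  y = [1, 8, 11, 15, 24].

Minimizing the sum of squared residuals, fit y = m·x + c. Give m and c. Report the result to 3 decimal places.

m = 3.013, c = 3.364

From the data, Σx·x = 70, Σx = 14, Σ1 = 5.
Moment sums: Σx·y = 258, Σy = 59.
Normal equations: [[70, 14]; [14, 5]]·[m, c]ᵀ = [258, 59]ᵀ.
Eliminating c: 5·(row 1) − 14·(row 2) gives 154·m = 5·258 − 14·59 = 464, so m = 232/77.
Then c = (59 − 14·(232/77))/5 = 37/11.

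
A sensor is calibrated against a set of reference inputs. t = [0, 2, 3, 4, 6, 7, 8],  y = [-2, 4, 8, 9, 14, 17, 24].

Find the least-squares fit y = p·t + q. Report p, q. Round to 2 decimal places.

The normal system XᵀX·[p, q]ᵀ = Xᵀy is [[178, 30]; [30, 7]]·[p, q]ᵀ = [463, 74]ᵀ.
Δ = 178·7 − 30² = 346.
p = (463·7 − 30·74)/346 = 1021/346; q = (178·74 − 30·463)/346 = -359/173.

p = 2.95, q = -2.08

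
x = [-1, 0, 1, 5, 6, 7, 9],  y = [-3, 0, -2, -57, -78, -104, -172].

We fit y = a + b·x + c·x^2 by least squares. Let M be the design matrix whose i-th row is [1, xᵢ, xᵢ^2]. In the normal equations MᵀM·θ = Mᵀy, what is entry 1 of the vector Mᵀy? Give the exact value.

Entry 1 ↔ basis 1, so (Mᵀy)_{1} = Σᵢ yᵢ = (1)·(-3) + (1)·(0) + (1)·(-2) + (1)·(-57) + (1)·(-78) + (1)·(-104) + (1)·(-172) = -416.

-416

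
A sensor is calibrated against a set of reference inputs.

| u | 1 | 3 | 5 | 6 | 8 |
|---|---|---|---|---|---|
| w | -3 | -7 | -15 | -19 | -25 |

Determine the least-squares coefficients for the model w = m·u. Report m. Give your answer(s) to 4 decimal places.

m = -3.0593

With design matrix X, XᵀX = [[135]] and Xᵀw = [-413]ᵀ.
Hence m = -413 / 135 ≈ -3.05926.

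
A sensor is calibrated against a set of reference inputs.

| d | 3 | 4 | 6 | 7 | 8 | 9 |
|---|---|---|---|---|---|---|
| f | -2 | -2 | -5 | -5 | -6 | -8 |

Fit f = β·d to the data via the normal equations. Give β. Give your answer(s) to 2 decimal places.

β = -0.78

Entries of MᵀM: Σd·d = 255.
And Σd·f = -199.
So MᵀM·[β]ᵀ = Mᵀf: [[255]]·[β]ᵀ = [-199]ᵀ.
Hence β = -199 / 255 ≈ -0.780392.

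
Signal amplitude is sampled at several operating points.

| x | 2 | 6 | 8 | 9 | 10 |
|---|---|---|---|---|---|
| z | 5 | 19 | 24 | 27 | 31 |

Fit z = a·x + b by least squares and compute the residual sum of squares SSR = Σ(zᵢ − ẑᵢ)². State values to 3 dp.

Compute the Gram sums: Σx·x = 285, Σx = 35, Σ1 = 5.
And Σx·z = 869, Σz = 106.
MᵀM·[a, b]ᵀ = Mᵀz becomes [[285, 35]; [35, 5]]·[a, b]ᵀ = [869, 106]ᵀ.
Eliminating b: 5·(row 1) − 35·(row 2) gives 200·a = 5·869 − 35·106 = 635, so a = 127/40.
Then b = (106 − 35·(127/40))/5 = -41/40.
Residuals: -13/40, 39/40, -3/8, -11/20, 11/40; SSR = 63/40.

SSR = 1.575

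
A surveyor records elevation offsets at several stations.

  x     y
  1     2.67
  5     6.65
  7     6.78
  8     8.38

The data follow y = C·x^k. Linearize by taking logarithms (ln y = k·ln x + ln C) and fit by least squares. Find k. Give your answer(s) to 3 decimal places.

k = 0.525

With ln yᵢ as the transformed response and ln xᵢ as the regressor:
Σln x = 5.6348, Σ(ln x)² = 10.7009, Σln y = 6.9165, Σln x·ln y = 11.1943.
Normal system: [[10.7009, 5.6348]; [5.6348, 4]]·[k, ln C]ᵀ = [11.1943, 6.9165]ᵀ.
Solving (det = 11.0529): k = 0.52511, ln C = 0.98941.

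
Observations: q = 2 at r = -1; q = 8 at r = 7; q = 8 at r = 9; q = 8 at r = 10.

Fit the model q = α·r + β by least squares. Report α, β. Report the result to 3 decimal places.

Forming XᵀX = [[231, 25]; [25, 4]] and Xᵀq = [206, 26]ᵀ gives XᵀX·[α, β]ᵀ = Xᵀq.
Eliminating β: 4·(row 1) − 25·(row 2) gives 299·α = 4·206 − 25·26 = 174, so α = 174/299.
Then β = (26 − 25·(174/299))/4 = 856/299.

α = 0.582, β = 2.863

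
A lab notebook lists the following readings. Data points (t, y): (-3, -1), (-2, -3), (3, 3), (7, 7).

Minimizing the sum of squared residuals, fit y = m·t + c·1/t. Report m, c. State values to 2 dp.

m = 0.93, c = 0.22

Forming MᵀM = [[71, 4]; [4, 869/1764]] and Mᵀy = [67, 23/6]ᵀ gives MᵀM·[m, c]ᵀ = Mᵀy.
Eliminating c: (869/1764)·(row 1) − 4·(row 2) gives (33475/1764)·m = (869/1764)·67 − 4·(23/6) = 31175/1764, so m = 1247/1339.
Then c = ((23/6) − 4·(1247/1339))/(869/1764) = 294/1339.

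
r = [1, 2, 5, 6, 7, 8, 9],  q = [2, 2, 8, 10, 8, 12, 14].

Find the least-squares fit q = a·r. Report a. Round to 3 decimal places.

The normal system AᵀA·[a]ᵀ = Aᵀq is [[260]]·[a]ᵀ = [384]ᵀ.
a = 384/260 = 1.47692.

a = 1.477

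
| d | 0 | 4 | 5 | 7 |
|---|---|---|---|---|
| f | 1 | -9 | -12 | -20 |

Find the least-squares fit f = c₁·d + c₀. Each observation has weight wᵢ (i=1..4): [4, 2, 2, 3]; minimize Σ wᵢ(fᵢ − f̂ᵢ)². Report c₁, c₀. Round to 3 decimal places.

c₁ = -2.916, c₀ = 1.429

Forming XᵀWX = [[229, 39]; [39, 11]] and XᵀWf = [-612, -98]ᵀ gives XᵀWX·[c₁, c₀]ᵀ = XᵀWf.
Determinant 229·11 − 39² = 998.
c₁ = ((-612)·11 − 39·(-98))/998 = -1455/499; c₀ = (229·(-98) − 39·(-612))/998 = 713/499.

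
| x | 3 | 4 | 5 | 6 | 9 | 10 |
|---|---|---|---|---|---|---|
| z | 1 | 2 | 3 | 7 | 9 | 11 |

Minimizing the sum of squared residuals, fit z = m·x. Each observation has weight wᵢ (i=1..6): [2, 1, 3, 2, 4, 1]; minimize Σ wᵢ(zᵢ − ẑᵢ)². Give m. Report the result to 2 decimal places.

With design matrix M, MᵀWM = [[605]] and MᵀWz = [577]ᵀ.
m = 577/605 = 0.953719.

m = 0.95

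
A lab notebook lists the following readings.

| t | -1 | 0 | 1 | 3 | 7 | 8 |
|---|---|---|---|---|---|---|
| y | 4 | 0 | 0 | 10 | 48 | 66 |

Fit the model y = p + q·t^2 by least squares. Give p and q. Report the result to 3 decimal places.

p = 0.629, q = 1.002

Entries of MᵀM: Σ1 = 6, Σt^2 = 124, Σt^2·t^2 = 6580.
Moment sums: Σy = 128, Σt^2·y = 6670.
Normal equations: [[6, 124]; [124, 6580]]·[p, q]ᵀ = [128, 6670]ᵀ.
Determinant 6·6580 − 124² = 24104.
p = (128·6580 − 124·6670)/24104 = 1895/3013; q = (6·6670 − 124·128)/24104 = 6037/6026.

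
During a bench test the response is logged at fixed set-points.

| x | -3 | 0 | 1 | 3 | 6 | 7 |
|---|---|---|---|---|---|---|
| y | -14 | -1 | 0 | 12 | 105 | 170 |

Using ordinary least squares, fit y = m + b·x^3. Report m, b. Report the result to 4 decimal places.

From the data, Σ1 = 6, Σx^3 = 560, Σx^3·x^3 = 165764.
Right-hand side: Σy = 272, Σx^3·y = 81692.
So MᵀM·[m, b]ᵀ = Mᵀy: [[6, 560]; [560, 165764]]·[m, b]ᵀ = [272, 81692]ᵀ.
Eliminating b: 165764·(row 1) − 560·(row 2) gives 680984·m = 165764·272 − 560·81692 = -659712, so m = -82464/85123.
Then b = (81692 − 560·(-82464/85123))/165764 = 42229/85123.

m = -0.9688, b = 0.4961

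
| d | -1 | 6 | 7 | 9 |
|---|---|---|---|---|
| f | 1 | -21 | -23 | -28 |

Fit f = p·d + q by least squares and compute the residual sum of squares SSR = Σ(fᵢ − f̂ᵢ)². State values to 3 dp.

SSR = 1.841

Entries of AᵀA: Σd·d = 167, Σd = 21, Σ1 = 4.
Right-hand side: Σd·f = -540, Σf = -71.
Determinant 167·4 − 21² = 227.
p = ((-540)·4 − 21·(-71))/227 = -669/227; q = (167·(-71) − 21·(-540))/227 = -517/227.
Residuals: 75/227, -236/227, -21/227, 182/227; SSR = 418/227.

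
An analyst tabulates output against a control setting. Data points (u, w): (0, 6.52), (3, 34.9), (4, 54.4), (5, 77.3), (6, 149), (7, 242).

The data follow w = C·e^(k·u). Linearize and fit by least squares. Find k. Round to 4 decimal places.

k = 0.5100

With ln wᵢ as the transformed response and uᵢ as the regressor:
Sums: Σu = 25.0000, Σ(u)² = 135.0000, Σln w = 24.2643, Σu·ln w = 116.8276.
Normal system: [[135.0000, 25.0000]; [25.0000, 6]]·[k, ln C]ᵀ = [116.8276, 24.2643]ᵀ.
Solving (det = 185.0000): k = 0.51004, ln C = 1.91887.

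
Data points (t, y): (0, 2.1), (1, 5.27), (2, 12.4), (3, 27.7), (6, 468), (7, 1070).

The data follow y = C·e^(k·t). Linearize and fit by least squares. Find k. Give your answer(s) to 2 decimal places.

Let Y = ln y. Fitting Y = k·t + ln C by least squares:
AᵀA = [[99.0000, 19.0000]; [19.0000, 6]], rhs = [102.3804, 21.3670]ᵀ  (here Σt = 19.0000, Σ(t)² = 99.0000, Σln y = 21.3670, Σt·ln y = 102.3804).
Slope k = (n·Σt·ln y − Σt·Σln y)/(n·Σ(t)² − (Σt)²) = (6·102.3804 − 19.0000·21.3670)/233.0000 = 0.89403; ln C = (Σln y − k·Σt)/n = 0.73005.

k = 0.89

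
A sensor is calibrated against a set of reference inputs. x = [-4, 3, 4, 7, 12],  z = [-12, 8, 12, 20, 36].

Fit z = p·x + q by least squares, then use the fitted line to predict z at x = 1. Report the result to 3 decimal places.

Compute the Gram sums: Σx·x = 234, Σx = 22, Σ1 = 5.
Right-hand side: Σx·z = 692, Σz = 64.
So AᵀA·[p, q]ᵀ = Aᵀz: [[234, 22]; [22, 5]]·[p, q]ᵀ = [692, 64]ᵀ.
Determinant 234·5 − 22² = 686.
p = (692·5 − 22·64)/686 = 1026/343; q = (234·64 − 22·692)/686 = -124/343.
At x = 1: ẑ = (1026/343)·(1) + (-124/343)·(1) = 902/343.

ẑ = 2.630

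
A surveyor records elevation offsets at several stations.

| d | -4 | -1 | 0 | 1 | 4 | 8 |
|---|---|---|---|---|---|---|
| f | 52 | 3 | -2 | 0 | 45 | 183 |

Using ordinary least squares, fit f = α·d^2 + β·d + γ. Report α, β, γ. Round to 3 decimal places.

From the data, Σd^2·d^2 = 4610, Σd^2·d = 512, Σd^2 = 98, Σd·d = 98, Σd = 8, Σ1 = 6.
And Σd^2·f = 13267, Σd·f = 1433, Σf = 281.
So MᵀM·[α, β, γ]ᵀ = Mᵀf: [[4610, 512, 98]; [512, 98, 8]; [98, 8, 6]]·[α, β, γ]ᵀ = [13267, 1433, 281]ᵀ.
Solving the 3×3 system (Gaussian elimination) gives α = 132841/44025, β = -93059/88050, γ = -30573/29350.

α = 3.017, β = -1.057, γ = -1.042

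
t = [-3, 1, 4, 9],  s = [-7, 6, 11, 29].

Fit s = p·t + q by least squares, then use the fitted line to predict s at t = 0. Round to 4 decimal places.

ŝ = 1.6971

MᵀM·[p, q]ᵀ = Mᵀs reads: 107·p + 11·q = 332;  11·p + 4·q = 39.
(Σt·t = 107, Σt = 11, Σ1 = 4, Σt·s = 332, Σs = 39.)
Eliminating q: 4·(row 1) − 11·(row 2) gives 307·p = 4·332 − 11·39 = 899, so p = 899/307.
Then q = (39 − 11·(899/307))/4 = 521/307.
At t = 0: ŝ = (899/307)·(0) + (521/307)·(1) = 521/307.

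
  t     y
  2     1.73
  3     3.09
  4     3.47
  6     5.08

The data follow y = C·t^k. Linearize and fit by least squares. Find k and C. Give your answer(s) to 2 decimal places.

Linearized form: ln y = k·ln t + ln C. From the 4 transformed points,
Σln t = 4.9698, Σ(ln t)² = 6.8196, Σln y = 4.5458, Σln t·ln y = 6.2563.
Equations: 6.8196·k + 4.9698·ln C = 6.2563;  4.9698·k + 4·ln C = 4.5458.
Solving (det = 2.5794): k = 0.94345, ln C = -0.03576, so C = exp(-0.03576) = 0.96488.

k = 0.94, C = 0.96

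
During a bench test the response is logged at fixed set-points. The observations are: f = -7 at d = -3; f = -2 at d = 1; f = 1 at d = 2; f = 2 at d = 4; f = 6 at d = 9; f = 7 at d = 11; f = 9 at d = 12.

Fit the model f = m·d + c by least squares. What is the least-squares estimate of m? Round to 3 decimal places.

m = 0.973

Normal-equation sums: Σd·d = 376, Σd = 36, Σ1 = 7.
Moment sums: Σd·f = 268, Σf = 16.
Eliminating c: 7·(row 1) − 36·(row 2) gives 1336·m = 7·268 − 36·16 = 1300, so m = 325/334.
Then c = (16 − 36·(325/334))/7 = -454/167.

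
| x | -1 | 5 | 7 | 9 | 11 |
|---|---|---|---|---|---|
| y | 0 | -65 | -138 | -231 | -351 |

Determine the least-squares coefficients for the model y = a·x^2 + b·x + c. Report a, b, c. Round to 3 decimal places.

a = -3.043, b = 1.170, c = 4.301

Setting ∂/∂a … = 0 gives: 24229·a + 2527·b + 277·c = -69569;  2527·a + 277·b + 31·c = -7231;  277·a + 31·b + 5·c = -785.
(Σx^2·x^2 = 24229, Σx^2·x = 2527, Σx^2 = 277, Σx·x = 277, Σx = 31, Σ1 = 5, Σx^2·y = -69569, Σx·y = -7231, Σy = -785.)
Row-reducing yields a = -1789/588, b = 172/147, c = 843/196.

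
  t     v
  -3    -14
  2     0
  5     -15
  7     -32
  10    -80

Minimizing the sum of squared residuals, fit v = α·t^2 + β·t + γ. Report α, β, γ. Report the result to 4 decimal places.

Setting ∂/∂α … = 0 gives: 13123·α + 1449·β + 187·γ = -10069;  1449·α + 187·β + 21·γ = -1057;  187·α + 21·β + 5·γ = -141.
Inverting the 3×3 Gram matrix, [α, β, γ]ᵀ = [-41341/41300, 11911/5900, 3131/4130]ᵀ.

α = -1.0010, β = 2.0188, γ = 0.7581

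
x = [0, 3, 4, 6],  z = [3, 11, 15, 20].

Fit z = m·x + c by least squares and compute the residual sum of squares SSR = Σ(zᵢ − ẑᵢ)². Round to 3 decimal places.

SSR = 0.667

From the data, Σx·x = 61, Σx = 13, Σ1 = 4.
For Aᵀz: Σx·z = 213, Σz = 49.
AᵀA·[m, c]ᵀ = Aᵀz becomes [[61, 13]; [13, 4]]·[m, c]ᵀ = [213, 49]ᵀ.
det = 61·4 − 13² = 75.
m = (213·4 − 13·49)/75 = 43/15; c = (61·49 − 13·213)/75 = 44/15.
Residuals: 1/15, -8/15, 3/5, -2/15; SSR = 2/3.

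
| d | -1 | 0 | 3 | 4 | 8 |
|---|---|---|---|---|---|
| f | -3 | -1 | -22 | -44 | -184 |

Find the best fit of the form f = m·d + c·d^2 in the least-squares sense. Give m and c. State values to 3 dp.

The normal system XᵀX·[m, c]ᵀ = Xᵀf is [[90, 602]; [602, 4434]]·[m, c]ᵀ = [-1711, -12681]ᵀ.
det = 90·4434 − 602² = 36656.
m = ((-1711)·4434 − 602·(-12681))/36656 = 11847/9164; c = (90·(-12681) − 602·(-1711))/36656 = -27817/9164.

m = 1.293, c = -3.035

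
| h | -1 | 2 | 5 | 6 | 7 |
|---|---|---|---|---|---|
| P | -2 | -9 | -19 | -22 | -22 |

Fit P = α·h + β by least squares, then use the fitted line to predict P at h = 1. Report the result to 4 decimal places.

P̂ = -7.2243

With design matrix A, AᵀA = [[115, 19]; [19, 5]] and AᵀP = [-397, -74]ᵀ.
Δ = 115·5 − 19² = 214.
α = ((-397)·5 − 19·(-74))/214 = -579/214; β = (115·(-74) − 19·(-397))/214 = -967/214.
At h = 1: P̂ = (-579/214)·(1) + (-967/214)·(1) = -773/107.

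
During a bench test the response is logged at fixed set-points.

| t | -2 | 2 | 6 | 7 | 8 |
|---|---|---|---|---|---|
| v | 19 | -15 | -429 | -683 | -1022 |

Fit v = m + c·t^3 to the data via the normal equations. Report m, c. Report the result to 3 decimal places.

From the data, Σ1 = 5, Σt^3 = 1071, Σt^3·t^3 = 426577.
Moment sums: Σv = -2130, Σt^3·v = -850469.
MᵀM·[m, c]ᵀ = Mᵀv becomes [[5, 1071]; [1071, 426577]]·[m, c]ᵀ = [-2130, -850469]ᵀ.
Eliminating c: 426577·(row 1) − 1071·(row 2) gives 985844·m = 426577·(-2130) − 1071·(-850469) = 2243289, so m = 2243289/985844.
Then c = ((-850469) − 1071·(2243289/985844))/426577 = -1971115/985844.

m = 2.276, c = -1.999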